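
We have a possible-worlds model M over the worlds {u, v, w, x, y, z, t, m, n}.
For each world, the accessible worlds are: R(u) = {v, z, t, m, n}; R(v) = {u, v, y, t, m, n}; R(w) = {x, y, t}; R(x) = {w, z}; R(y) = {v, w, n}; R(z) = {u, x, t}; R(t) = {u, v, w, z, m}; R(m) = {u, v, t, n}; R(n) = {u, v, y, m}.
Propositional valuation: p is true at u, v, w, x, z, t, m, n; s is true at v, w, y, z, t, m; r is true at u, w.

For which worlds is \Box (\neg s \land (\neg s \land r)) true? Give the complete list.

none

Let φ = \Box (\neg s \land (\neg s \land r)). Evaluate φ at each world:
  u (successors {v, z, t, m, n}): φ is false.
  v (successors {u, v, y, t, m, n}): φ is false.
  w (successors {x, y, t}): φ is false.
  x (successors {w, z}): φ is false.
  y (successors {v, w, n}): φ is false.
  z (successors {u, x, t}): φ is false.
  t (successors {u, v, w, z, m}): φ is false.
  m (successors {u, v, t, n}): φ is false.
  n (successors {u, v, y, m}): φ is false.
For instance, at w:
  At w: \Box (\neg s \land (\neg s \land r)) requires \neg s \land (\neg s \land r) at every successor {x, y, t}.
    \neg s \land (\neg s \land r) fails at x, so \Box (\neg s \land (\neg s \land r)) is false at w.
Satisfying worlds: none.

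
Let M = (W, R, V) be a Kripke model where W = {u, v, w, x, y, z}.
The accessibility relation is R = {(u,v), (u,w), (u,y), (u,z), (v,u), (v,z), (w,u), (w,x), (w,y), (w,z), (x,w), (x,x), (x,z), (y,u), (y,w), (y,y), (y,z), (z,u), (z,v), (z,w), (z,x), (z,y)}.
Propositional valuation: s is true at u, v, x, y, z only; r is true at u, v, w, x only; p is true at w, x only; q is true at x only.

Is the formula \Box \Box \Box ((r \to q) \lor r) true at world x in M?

Yes

Recall that \Box ψ holds at a world iff ψ holds at every accessible world, and \Diamond ψ holds iff ψ holds at some accessible world.
At x: \Box \Box \Box ((r \to q) \lor r) requires \Box \Box ((r \to q) \lor r) at every successor {w, x, z}.
    At w: \Box \Box ((r \to q) \lor r) requires \Box ((r \to q) \lor r) at every successor {u, x, y, z}.
      At u: \Box ((r \to q) \lor r) is true.
      At x: \Box ((r \to q) \lor r) is true.
      At y: \Box ((r \to q) \lor r) is true.
      At z: \Box ((r \to q) \lor r) is true.
    So \Box \Box ((r \to q) \lor r) is true at w.
    At x: \Box \Box ((r \to q) \lor r) requires \Box ((r \to q) \lor r) at every successor {w, x, z}.
      At w: \Box ((r \to q) \lor r) is true.
      At x: \Box ((r \to q) \lor r) is true.
      At z: \Box ((r \to q) \lor r) is true.
    So \Box \Box ((r \to q) \lor r) is true at x.
    At z: \Box \Box ((r \to q) \lor r) requires \Box ((r \to q) \lor r) at every successor {u, v, w, x, y}.
      At u: \Box ((r \to q) \lor r) is true.
      At v: \Box ((r \to q) \lor r) is true.
      At w: \Box ((r \to q) \lor r) is true.
      At x: \Box ((r \to q) \lor r) is true.
      At y: \Box ((r \to q) \lor r) is true.
    So \Box \Box ((r \to q) \lor r) is true at z.
So \Box \Box \Box ((r \to q) \lor r) is true at x.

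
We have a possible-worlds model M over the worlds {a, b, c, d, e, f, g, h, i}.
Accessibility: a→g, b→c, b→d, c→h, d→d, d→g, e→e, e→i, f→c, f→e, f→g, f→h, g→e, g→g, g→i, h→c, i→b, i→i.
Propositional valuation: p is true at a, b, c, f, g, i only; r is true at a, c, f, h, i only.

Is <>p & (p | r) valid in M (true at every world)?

No

Let φ = <>p & (p | r). Evaluate φ at each world:
  a (successors {g}): φ is true.
  b (successors {c, d}): φ is true.
  c (successors {h}): φ is false.
  d (successors {d, g}): φ is false.
  e (successors {e, i}): φ is false.
  f (successors {c, e, g, h}): φ is true.
  g (successors {e, g, i}): φ is true.
  h (successors {c}): φ is true.
  i (successors {b, i}): φ is true.
Detail at c (counterexample):
  At c: <>p is false, p | r is true, so <>p & (p | r) is false.
    At c: <>p requires p at some successor in {h}.
      At h: p is false.
    So <>p is false at c.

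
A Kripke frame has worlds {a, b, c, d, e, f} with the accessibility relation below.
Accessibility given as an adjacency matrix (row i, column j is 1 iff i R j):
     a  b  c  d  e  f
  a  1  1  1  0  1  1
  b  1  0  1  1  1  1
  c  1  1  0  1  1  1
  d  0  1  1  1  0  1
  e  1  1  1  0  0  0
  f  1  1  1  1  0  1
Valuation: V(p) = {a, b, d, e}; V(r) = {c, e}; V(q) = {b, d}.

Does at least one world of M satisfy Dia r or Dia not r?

Yes

Let φ = Dia r or Dia not r. Evaluate φ at each world:
  a (successors {a, b, c, e, f}): φ is true.
  b (successors {a, c, d, e, f}): φ is true.
  c (successors {a, b, d, e, f}): φ is true.
  d (successors {b, c, d, f}): φ is true.
  e (successors {a, b, c}): φ is true.
  f (successors {a, b, c, d, f}): φ is true.
Detail at a (witness):
  At a: Dia r is true, Dia not r is true, so Dia r or Dia not r is true.
    At a: Dia r requires r at some successor in {a, b, c, e, f}.
      r holds at c, so Dia r is true at a.
    At a: Dia not r requires not r at some successor in {a, b, c, e, f}.
      not r holds at a, so Dia not r is true at a.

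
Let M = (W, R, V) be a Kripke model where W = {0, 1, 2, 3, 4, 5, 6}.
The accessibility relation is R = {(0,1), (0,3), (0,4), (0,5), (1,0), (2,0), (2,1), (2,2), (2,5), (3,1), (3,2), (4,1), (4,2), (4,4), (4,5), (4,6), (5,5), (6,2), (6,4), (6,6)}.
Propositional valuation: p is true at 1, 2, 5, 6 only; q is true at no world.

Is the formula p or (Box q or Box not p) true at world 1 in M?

Recall that Box ψ holds at a world iff ψ holds at every accessible world, and Dia ψ holds iff ψ holds at some accessible world.
At 1: p is true, Box q or Box not p is true, so p or (Box q or Box not p) is true.
  At 1: Box q is false, Box not p is true, so Box q or Box not p is true.
    At 1: Box q requires q at every successor {0}.
      q fails at 0, so Box q is false at 1.
    At 1: Box not p requires not p at every successor {0}.
      At 0: not p is true.
    So Box not p is true at 1.

Yes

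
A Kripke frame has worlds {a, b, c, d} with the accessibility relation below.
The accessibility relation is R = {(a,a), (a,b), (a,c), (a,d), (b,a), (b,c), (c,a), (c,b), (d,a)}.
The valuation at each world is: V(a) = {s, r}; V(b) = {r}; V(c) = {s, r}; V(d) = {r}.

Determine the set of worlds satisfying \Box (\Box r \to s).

b, d

Recall that \Box ψ holds at a world iff ψ holds at every accessible world, and \Diamond ψ holds iff ψ holds at some accessible world.
Let φ = \Box (\Box r \to s). Evaluate φ at each world:
  a (successors {a, b, c, d}): φ is false.
  b (successors {a, c}): φ is true.
  c (successors {a, b}): φ is false.
  d (successors {a}): φ is true.
For instance, at b:
  At b: \Box (\Box r \to s) requires \Box r \to s at every successor {a, c}.
      At a: \Box r is true, s is true, so \Box r \to s is true.
      At c: \Box r is true, s is true, so \Box r \to s is true.
  So \Box (\Box r \to s) is true at b.
Satisfying worlds: {b, d}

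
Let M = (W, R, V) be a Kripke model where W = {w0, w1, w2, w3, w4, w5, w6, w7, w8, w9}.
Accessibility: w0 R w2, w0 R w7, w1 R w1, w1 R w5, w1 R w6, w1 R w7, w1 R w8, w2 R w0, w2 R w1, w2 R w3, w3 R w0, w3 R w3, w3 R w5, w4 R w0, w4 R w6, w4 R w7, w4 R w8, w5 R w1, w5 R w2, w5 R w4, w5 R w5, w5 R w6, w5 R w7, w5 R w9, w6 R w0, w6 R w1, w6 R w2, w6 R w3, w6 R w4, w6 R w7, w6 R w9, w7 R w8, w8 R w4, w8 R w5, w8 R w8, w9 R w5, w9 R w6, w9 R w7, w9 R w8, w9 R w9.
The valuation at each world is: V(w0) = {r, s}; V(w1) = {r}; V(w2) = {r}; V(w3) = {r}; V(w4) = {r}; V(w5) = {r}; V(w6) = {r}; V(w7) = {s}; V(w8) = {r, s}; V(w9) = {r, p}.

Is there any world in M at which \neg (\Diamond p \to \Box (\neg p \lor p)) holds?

Let φ = \neg (\Diamond p \to \Box (\neg p \lor p)). Evaluate φ at each world:
  w0 (successors {w2, w7}): φ is false.
  w1 (successors {w1, w5, w6, w7, w8}): φ is false.
  w2 (successors {w0, w1, w3}): φ is false.
  w3 (successors {w0, w3, w5}): φ is false.
  w4 (successors {w0, w6, w7, w8}): φ is false.
  w5 (successors {w1, w2, w4, w5, w6, w7, w9}): φ is false.
  w6 (successors {w0, w1, w2, w3, w4, w7, w9}): φ is false.
  w7 (successors {w8}): φ is false.
  w8 (successors {w4, w5, w8}): φ is false.
  w9 (successors {w5, w6, w7, w8, w9}): φ is false.
For instance, at w4:
  At w4: \Diamond p \to \Box (\neg p \lor p) is true, so \neg (\Diamond p \to \Box (\neg p \lor p)) is false.
    At w4: \Diamond p is false, \Box (\neg p \lor p) is true, so \Diamond p \to \Box (\neg p \lor p) is true.
      At w4: \Diamond p requires p at some successor in {w0, w6, w7, w8}.
        At w0: p is false.
        At w6: p is false.
        At w7: p is false.
        At w8: p is false.
      So \Diamond p is false at w4.
      At w4: \Box (\neg p \lor p) requires \neg p \lor p at every successor {w0, w6, w7, w8}.
        At w0: \neg p \lor p is true.
        At w6: \neg p \lor p is true.
        At w7: \neg p \lor p is true.
        At w8: \neg p \lor p is true.
      So \Box (\neg p \lor p) is true at w4.

No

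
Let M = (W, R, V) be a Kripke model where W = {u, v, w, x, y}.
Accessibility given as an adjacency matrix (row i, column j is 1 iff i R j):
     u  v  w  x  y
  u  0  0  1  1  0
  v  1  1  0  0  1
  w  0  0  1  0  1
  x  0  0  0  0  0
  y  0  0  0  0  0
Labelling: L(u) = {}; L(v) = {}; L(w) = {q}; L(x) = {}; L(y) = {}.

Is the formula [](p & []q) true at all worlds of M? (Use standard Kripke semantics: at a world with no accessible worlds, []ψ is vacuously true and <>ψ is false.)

No

Recall that []ψ holds at a world iff ψ holds at every accessible world, and <>ψ holds iff ψ holds at some accessible world.
Let φ = [](p & []q). Evaluate φ at each world:
  u (successors {w, x}): φ is false.
  v (successors {u, v, y}): φ is false.
  w (successors {w, y}): φ is false.
  x (successors ∅): φ is true.
  y (successors ∅): φ is true.
Detail at u (counterexample):
  At u: [](p & []q) requires p & []q at every successor {w, x}.
    p & []q fails at w, so [](p & []q) is false at u.
      At w: p is false, []q is false, so p & []q is false.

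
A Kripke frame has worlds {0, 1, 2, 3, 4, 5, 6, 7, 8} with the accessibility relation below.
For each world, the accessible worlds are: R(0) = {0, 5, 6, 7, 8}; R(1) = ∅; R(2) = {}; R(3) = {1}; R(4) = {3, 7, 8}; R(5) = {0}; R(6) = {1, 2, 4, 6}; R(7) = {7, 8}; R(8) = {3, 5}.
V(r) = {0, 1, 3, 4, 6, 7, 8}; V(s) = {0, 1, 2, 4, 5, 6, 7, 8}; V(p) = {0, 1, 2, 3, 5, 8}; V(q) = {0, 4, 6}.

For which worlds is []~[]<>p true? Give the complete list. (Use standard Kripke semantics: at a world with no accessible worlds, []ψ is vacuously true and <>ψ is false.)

Let φ = []~[]<>p. Evaluate φ at each world:
  0 (successors {0, 5, 6, 7, 8}): φ is false.
  1 (successors ∅): φ is true.
  2 (successors ∅): φ is true.
  3 (successors {1}): φ is false.
  4 (successors {3, 7, 8}): φ is false.
  5 (successors {0}): φ is false.
  6 (successors {1, 2, 4, 6}): φ is false.
  7 (successors {7, 8}): φ is false.
  8 (successors {3, 5}): φ is false.
For instance, at 8:
  At 8: []~[]<>p requires ~[]<>p at every successor {3, 5}.
    ~[]<>p fails at 5, so []~[]<>p is false at 8.
      At 5: []<>p is true, so ~[]<>p is false.
Satisfying worlds: {1, 2}

1, 2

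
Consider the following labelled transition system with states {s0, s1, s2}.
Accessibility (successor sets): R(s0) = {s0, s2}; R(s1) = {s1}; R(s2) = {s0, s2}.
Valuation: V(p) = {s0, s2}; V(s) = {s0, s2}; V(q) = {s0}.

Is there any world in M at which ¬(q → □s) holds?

Let φ = ¬(q → □s). Evaluate φ at each world:
  s0 (successors {s0, s2}): φ is false.
  s1 (successors {s1}): φ is false.
  s2 (successors {s0, s2}): φ is false.
For instance, at s0:
  At s0: q → □s is true, so ¬(q → □s) is false.
    At s0: q is true, □s is true, so q → □s is true.
      At s0: □s requires s at every successor {s0, s2}.
        At s0: s is true.
        At s2: s is true.
      So □s is true at s0.

No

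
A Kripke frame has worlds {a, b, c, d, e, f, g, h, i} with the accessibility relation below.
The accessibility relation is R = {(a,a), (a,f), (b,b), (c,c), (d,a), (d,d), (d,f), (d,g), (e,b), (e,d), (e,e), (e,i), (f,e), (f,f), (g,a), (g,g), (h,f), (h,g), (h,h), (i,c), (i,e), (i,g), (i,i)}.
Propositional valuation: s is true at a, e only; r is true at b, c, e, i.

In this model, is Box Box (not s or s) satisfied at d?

Yes

Recall that Box ψ holds at a world iff ψ holds at every accessible world, and Dia ψ holds iff ψ holds at some accessible world.
At d: Box Box (not s or s) requires Box (not s or s) at every successor {a, d, f, g}.
  At a: Box (not s or s) is true.
  At d: Box (not s or s) is true.
  At f: Box (not s or s) is true.
  At g: Box (not s or s) is true.
So Box Box (not s or s) is true at d.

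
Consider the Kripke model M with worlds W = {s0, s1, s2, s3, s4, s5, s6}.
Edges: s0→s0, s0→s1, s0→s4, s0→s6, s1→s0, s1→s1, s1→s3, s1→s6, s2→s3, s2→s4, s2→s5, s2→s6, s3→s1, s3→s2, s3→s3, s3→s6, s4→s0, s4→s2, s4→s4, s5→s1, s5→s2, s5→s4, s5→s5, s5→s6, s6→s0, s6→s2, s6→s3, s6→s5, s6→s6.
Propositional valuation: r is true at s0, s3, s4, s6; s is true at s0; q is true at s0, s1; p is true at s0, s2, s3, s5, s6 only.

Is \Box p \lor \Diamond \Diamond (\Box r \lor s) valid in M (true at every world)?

Let φ = \Box p \lor \Diamond \Diamond (\Box r \lor s). Evaluate φ at each world:
  s0 (successors {s0, s1, s4, s6}): φ is true.
  s1 (successors {s0, s1, s3, s6}): φ is true.
  s2 (successors {s3, s4, s5, s6}): φ is true.
  s3 (successors {s1, s2, s3, s6}): φ is true.
  s4 (successors {s0, s2, s4}): φ is true.
  s5 (successors {s1, s2, s4, s5, s6}): φ is true.
  s6 (successors {s0, s2, s3, s5, s6}): φ is true.
For instance, at s6:
  At s6: \Box p is true, \Diamond \Diamond (\Box r \lor s) is true, so \Box p \lor \Diamond \Diamond (\Box r \lor s) is true.
    At s6: \Box p requires p at every successor {s0, s2, s3, s5, s6}.
      At s0: p is true.
      At s2: p is true.
      At s3: p is true.
      At s5: p is true.
      At s6: p is true.
    So \Box p is true at s6.
    At s6: \Diamond \Diamond (\Box r \lor s) requires \Diamond (\Box r \lor s) at some successor in {s0, s2, s3, s5, s6}.
      \Diamond (\Box r \lor s) holds at s0, so \Diamond \Diamond (\Box r \lor s) is true at s6.

Yes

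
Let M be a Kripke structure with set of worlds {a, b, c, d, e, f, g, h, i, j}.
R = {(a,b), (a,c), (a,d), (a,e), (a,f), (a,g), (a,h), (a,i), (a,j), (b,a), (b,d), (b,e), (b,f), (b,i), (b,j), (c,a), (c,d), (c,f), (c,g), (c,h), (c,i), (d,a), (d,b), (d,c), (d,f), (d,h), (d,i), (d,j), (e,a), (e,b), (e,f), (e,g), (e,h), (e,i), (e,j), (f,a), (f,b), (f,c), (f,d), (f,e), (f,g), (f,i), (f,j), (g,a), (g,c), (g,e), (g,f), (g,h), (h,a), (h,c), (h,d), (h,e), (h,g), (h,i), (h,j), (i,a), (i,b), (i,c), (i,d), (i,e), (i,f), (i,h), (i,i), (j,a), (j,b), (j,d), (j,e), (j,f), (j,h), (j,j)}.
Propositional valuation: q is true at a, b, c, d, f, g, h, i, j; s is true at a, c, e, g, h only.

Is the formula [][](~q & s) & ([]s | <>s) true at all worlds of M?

No

Let φ = [][](~q & s) & ([]s | <>s). Evaluate φ at each world:
  a (successors {b, c, d, e, f, g, h, i, j}): φ is false.
  b (successors {a, d, e, f, i, j}): φ is false.
  c (successors {a, d, f, g, h, i}): φ is false.
  d (successors {a, b, c, f, h, i, j}): φ is false.
  e (successors {a, b, f, g, h, i, j}): φ is false.
  f (successors {a, b, c, d, e, g, i, j}): φ is false.
  g (successors {a, c, e, f, h}): φ is false.
  h (successors {a, c, d, e, g, i, j}): φ is false.
  i (successors {a, b, c, d, e, f, h, i}): φ is false.
  j (successors {a, b, d, e, f, h, j}): φ is false.
Detail at a (counterexample):
  At a: [][](~q & s) is false, []s | <>s is true, so [][](~q & s) & ([]s | <>s) is false.
    At a: [][](~q & s) requires [](~q & s) at every successor {b, c, d, e, f, g, h, i, j}.
      [](~q & s) fails at b, so [][](~q & s) is false at a.
    At a: []s is false, <>s is true, so []s | <>s is true.
      At a: []s requires s at every successor {b, c, d, e, f, g, h, i, j}.
        s fails at b, so []s is false at a.
      At a: <>s requires s at some successor in {b, c, d, e, f, g, h, i, j}.
        s holds at c, so <>s is true at a.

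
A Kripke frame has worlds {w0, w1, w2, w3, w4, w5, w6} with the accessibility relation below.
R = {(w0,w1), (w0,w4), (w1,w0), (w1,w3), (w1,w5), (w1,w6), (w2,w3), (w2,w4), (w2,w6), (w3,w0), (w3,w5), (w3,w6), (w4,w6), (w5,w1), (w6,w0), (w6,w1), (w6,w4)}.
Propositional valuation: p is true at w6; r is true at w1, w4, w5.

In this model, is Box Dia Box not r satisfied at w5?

At w5: Box Dia Box not r requires Dia Box not r at every successor {w1}.
  Dia Box not r fails at w1, so Box Dia Box not r is false at w5.
    At w1: Dia Box not r requires Box not r at some successor in {w0, w3, w5, w6}.
      At w0: Box not r is false.
      At w3: Box not r is false.
      At w5: Box not r is false.
      At w6: Box not r is false.
    So Dia Box not r is false at w1.

No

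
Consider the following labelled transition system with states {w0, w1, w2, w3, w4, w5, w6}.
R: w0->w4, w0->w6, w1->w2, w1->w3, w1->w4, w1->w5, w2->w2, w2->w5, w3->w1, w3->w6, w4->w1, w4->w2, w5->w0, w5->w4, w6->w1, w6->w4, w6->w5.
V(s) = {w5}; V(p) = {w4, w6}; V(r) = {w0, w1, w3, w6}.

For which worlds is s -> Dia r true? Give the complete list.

w0, w1, w2, w3, w4, w5, w6

Recall that Dia ψ holds at a world iff ψ holds at some accessible world.
Let φ = s -> Dia r. Evaluate φ at each world:
  w0 (successors {w4, w6}): φ is true.
  w1 (successors {w2, w3, w4, w5}): φ is true.
  w2 (successors {w2, w5}): φ is true.
  w3 (successors {w1, w6}): φ is true.
  w4 (successors {w1, w2}): φ is true.
  w5 (successors {w0, w4}): φ is true.
  w6 (successors {w1, w4, w5}): φ is true.
For instance, at w3:
  At w3: s is false, Dia r is true, so s -> Dia r is true.
    At w3: Dia r requires r at some successor in {w1, w6}.
      r holds at w1, so Dia r is true at w3.
Satisfying worlds: {w0, w1, w2, w3, w4, w5, w6}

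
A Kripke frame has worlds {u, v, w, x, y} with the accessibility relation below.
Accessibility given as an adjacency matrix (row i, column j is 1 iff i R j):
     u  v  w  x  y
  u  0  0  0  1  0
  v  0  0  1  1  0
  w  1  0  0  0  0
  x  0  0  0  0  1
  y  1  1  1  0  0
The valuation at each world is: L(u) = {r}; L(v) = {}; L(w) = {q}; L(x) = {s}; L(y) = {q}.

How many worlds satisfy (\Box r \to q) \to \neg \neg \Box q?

Recall that \Box ψ holds at a world iff ψ holds at every accessible world, and \Diamond ψ holds iff ψ holds at some accessible world.
Let φ = (\Box r \to q) \to \neg \neg \Box q. Evaluate φ at each world:
  u (successors {x}): φ is false.
  v (successors {w, x}): φ is false.
  w (successors {u}): φ is false.
  x (successors {y}): φ is true.
  y (successors {u, v, w}): φ is false.
For instance, at u:
  At u: \Box r \to q is true, \neg \neg \Box q is false, so (\Box r \to q) \to \neg \neg \Box q is false.
    At u: \Box r is false, q is false, so \Box r \to q is true.
      At u: \Box r requires r at every successor {x}.
        r fails at x, so \Box r is false at u.
    At u: \neg \Box q is true, so \neg \neg \Box q is false.
      At u: \Box q is false, so \neg \Box q is true.
Satisfying worlds: {x}

1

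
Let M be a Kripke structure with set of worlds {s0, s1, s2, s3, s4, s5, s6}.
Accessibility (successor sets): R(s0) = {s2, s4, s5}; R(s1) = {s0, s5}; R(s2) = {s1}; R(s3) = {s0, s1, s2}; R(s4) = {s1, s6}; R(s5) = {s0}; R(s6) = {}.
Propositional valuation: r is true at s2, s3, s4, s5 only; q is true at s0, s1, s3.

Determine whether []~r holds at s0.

No

At s0: []~r requires ~r at every successor {s2, s4, s5}.
  ~r fails at s2, so []~r is false at s0.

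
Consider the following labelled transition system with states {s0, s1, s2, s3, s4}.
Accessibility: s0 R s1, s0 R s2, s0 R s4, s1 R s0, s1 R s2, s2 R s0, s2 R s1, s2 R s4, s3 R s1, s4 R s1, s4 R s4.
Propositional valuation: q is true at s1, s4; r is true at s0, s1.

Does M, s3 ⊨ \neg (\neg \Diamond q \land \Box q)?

Recall that \Box ψ holds at a world iff ψ holds at every accessible world, and \Diamond ψ holds iff ψ holds at some accessible world.
At s3: \neg \Diamond q \land \Box q is false, so \neg (\neg \Diamond q \land \Box q) is true.
  At s3: \neg \Diamond q is false, \Box q is true, so \neg \Diamond q \land \Box q is false.
    At s3: \Diamond q is true, so \neg \Diamond q is false.
      At s3: \Diamond q requires q at some successor in {s1}.
        q holds at s1, so \Diamond q is true at s3.
    At s3: \Box q requires q at every successor {s1}.
      At s1: q is true.
    So \Box q is true at s3.

Yes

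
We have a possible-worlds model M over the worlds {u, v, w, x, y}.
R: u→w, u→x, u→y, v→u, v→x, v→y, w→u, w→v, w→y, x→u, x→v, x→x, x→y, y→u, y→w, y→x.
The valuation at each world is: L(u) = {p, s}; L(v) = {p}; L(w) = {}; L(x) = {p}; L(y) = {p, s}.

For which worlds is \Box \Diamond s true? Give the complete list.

Let φ = \Box \Diamond s. Evaluate φ at each world:
  u (successors {w, x, y}): φ is true.
  v (successors {u, x, y}): φ is true.
  w (successors {u, v, y}): φ is true.
  x (successors {u, v, x, y}): φ is true.
  y (successors {u, w, x}): φ is true.
For instance, at w:
  At w: \Box \Diamond s requires \Diamond s at every successor {u, v, y}.
      At u: \Diamond s requires s at some successor in {w, x, y}.
        s holds at y, so \Diamond s is true at u.
      At v: \Diamond s requires s at some successor in {u, x, y}.
        s holds at u, so \Diamond s is true at v.
      At y: \Diamond s requires s at some successor in {u, w, x}.
        s holds at u, so \Diamond s is true at y.
  So \Box \Diamond s is true at w.
Satisfying worlds: {u, v, w, x, y}

u, v, w, x, y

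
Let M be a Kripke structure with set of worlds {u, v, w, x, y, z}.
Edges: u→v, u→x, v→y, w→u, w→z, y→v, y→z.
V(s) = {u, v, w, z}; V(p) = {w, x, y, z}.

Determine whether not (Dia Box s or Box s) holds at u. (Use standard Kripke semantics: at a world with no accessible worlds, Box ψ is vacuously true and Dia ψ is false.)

No

Recall that Box ψ holds at a world iff ψ holds at every accessible world, and Dia ψ holds iff ψ holds at some accessible world.
At u: Dia Box s or Box s is true, so not (Dia Box s or Box s) is false.
  At u: Dia Box s is true, Box s is false, so Dia Box s or Box s is true.
    At u: Dia Box s requires Box s at some successor in {v, x}.
      Box s holds at x, so Dia Box s is true at u.
    At u: Box s requires s at every successor {v, x}.
      s fails at x, so Box s is false at u.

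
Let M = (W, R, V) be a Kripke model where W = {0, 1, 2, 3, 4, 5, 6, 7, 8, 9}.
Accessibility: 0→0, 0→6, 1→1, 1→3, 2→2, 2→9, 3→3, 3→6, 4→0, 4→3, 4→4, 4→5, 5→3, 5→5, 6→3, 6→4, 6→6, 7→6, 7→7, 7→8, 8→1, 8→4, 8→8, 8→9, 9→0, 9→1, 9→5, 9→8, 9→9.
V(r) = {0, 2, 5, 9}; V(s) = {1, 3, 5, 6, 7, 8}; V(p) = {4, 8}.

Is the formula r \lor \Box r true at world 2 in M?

Recall that \Box ψ holds at a world iff ψ holds at every accessible world, and \Diamond ψ holds iff ψ holds at some accessible world.
At 2: r is true, \Box r is true, so r \lor \Box r is true.
  At 2: \Box r requires r at every successor {2, 9}.
    At 2: r is true.
    At 9: r is true.
  So \Box r is true at 2.

Yes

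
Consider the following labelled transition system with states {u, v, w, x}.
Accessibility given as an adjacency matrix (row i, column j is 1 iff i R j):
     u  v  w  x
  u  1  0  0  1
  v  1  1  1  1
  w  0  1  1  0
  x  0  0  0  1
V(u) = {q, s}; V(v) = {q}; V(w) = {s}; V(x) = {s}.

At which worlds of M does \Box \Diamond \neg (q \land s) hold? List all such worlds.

u, v, w, x

Let φ = \Box \Diamond \neg (q \land s). Evaluate φ at each world:
  u (successors {u, x}): φ is true.
  v (successors {u, v, w, x}): φ is true.
  w (successors {v, w}): φ is true.
  x (successors {x}): φ is true.
For instance, at v:
  At v: \Box \Diamond \neg (q \land s) requires \Diamond \neg (q \land s) at every successor {u, v, w, x}.
    At u: \Diamond \neg (q \land s) is true.
    At v: \Diamond \neg (q \land s) is true.
    At w: \Diamond \neg (q \land s) is true.
    At x: \Diamond \neg (q \land s) is true.
  So \Box \Diamond \neg (q \land s) is true at v.
Satisfying worlds: {u, v, w, x}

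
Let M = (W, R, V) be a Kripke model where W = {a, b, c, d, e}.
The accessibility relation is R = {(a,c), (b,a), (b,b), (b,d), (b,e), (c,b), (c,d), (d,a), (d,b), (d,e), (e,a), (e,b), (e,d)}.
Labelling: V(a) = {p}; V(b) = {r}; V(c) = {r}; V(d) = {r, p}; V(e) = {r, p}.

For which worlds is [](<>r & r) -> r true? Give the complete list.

b, c, d, e

Let φ = [](<>r & r) -> r. Evaluate φ at each world:
  a (successors {c}): φ is false.
  b (successors {a, b, d, e}): φ is true.
  c (successors {b, d}): φ is true.
  d (successors {a, b, e}): φ is true.
  e (successors {a, b, d}): φ is true.
For instance, at a:
  At a: [](<>r & r) is true, r is false, so [](<>r & r) -> r is false.
    At a: [](<>r & r) requires <>r & r at every successor {c}.
      At c: <>r & r is true.
    So [](<>r & r) is true at a.
Satisfying worlds: {b, c, d, e}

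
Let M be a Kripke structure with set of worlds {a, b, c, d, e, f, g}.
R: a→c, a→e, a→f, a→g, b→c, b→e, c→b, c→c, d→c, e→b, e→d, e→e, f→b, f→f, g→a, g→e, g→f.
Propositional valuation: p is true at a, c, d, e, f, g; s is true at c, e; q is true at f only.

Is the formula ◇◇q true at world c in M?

At c: ◇◇q requires ◇q at some successor in {b, c}.
  At b: ◇q is false.
  At c: ◇q is false.
So ◇◇q is false at c.

No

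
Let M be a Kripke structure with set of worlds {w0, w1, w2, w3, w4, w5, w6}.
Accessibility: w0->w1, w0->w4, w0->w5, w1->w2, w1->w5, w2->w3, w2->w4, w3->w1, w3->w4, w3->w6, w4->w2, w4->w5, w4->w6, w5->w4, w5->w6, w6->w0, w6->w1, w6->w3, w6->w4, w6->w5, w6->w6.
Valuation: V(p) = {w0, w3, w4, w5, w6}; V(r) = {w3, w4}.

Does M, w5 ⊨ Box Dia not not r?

At w5: Box Dia not not r requires Dia not not r at every successor {w4, w6}.
  Dia not not r fails at w4, so Box Dia not not r is false at w5.
    At w4: Dia not not r requires not not r at some successor in {w2, w5, w6}.
      At w2: not not r is false.
      At w5: not not r is false.
      At w6: not not r is false.
    So Dia not not r is false at w4.

No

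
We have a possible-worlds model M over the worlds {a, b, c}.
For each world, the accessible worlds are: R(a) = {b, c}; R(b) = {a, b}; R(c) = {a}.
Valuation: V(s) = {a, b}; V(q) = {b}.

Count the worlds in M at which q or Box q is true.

1

Let φ = q or Box q. Evaluate φ at each world:
  a (successors {b, c}): φ is false.
  b (successors {a, b}): φ is true.
  c (successors {a}): φ is false.
For instance, at c:
  At c: q is false, Box q is false, so q or Box q is false.
    At c: Box q requires q at every successor {a}.
      q fails at a, so Box q is false at c.
Satisfying worlds: {b}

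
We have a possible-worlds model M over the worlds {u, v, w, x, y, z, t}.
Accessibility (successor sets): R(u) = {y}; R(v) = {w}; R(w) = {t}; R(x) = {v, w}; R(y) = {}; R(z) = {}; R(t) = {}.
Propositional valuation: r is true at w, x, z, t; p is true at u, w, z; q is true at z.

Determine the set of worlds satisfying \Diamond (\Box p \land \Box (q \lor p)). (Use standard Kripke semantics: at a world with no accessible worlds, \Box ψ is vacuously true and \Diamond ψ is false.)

Let φ = \Diamond (\Box p \land \Box (q \lor p)). Evaluate φ at each world:
  u (successors {y}): φ is true.
  v (successors {w}): φ is false.
  w (successors {t}): φ is true.
  x (successors {v, w}): φ is true.
  y (successors ∅): φ is false.
  z (successors ∅): φ is false.
  t (successors ∅): φ is false.
For instance, at x:
  At x: \Diamond (\Box p \land \Box (q \lor p)) requires \Box p \land \Box (q \lor p) at some successor in {v, w}.
    \Box p \land \Box (q \lor p) holds at v, so \Diamond (\Box p \land \Box (q \lor p)) is true at x.
      At v: \Box p is true, \Box (q \lor p) is true, so \Box p \land \Box (q \lor p) is true.
Satisfying worlds: {u, w, x}

u, w, x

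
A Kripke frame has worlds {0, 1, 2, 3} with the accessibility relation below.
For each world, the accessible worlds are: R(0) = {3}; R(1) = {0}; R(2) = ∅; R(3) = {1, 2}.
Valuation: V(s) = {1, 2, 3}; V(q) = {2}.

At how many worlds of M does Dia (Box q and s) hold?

1

Let φ = Dia (Box q and s). Evaluate φ at each world:
  0 (successors {3}): φ is false.
  1 (successors {0}): φ is false.
  2 (successors ∅): φ is false.
  3 (successors {1, 2}): φ is true.
For instance, at 3:
  At 3: Dia (Box q and s) requires Box q and s at some successor in {1, 2}.
    Box q and s holds at 2, so Dia (Box q and s) is true at 3.
      At 2: Box q is true, s is true, so Box q and s is true.
Satisfying worlds: {3}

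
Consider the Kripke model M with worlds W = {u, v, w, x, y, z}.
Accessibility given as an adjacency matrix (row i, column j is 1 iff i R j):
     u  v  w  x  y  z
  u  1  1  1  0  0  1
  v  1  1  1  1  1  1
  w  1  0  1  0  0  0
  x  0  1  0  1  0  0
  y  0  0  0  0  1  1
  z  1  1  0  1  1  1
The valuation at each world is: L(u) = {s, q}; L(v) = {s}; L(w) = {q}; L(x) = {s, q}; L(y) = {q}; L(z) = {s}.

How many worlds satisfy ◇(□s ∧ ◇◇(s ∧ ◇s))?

3

Recall that □ψ holds at a world iff ψ holds at every accessible world, and ◇ψ holds iff ψ holds at some accessible world.
Let φ = ◇(□s ∧ ◇◇(s ∧ ◇s)). Evaluate φ at each world:
  u (successors {u, v, w, z}): φ is false.
  v (successors {u, v, w, x, y, z}): φ is true.
  w (successors {u, w}): φ is false.
  x (successors {v, x}): φ is true.
  y (successors {y, z}): φ is false.
  z (successors {u, v, x, y, z}): φ is true.
For instance, at v:
  At v: ◇(□s ∧ ◇◇(s ∧ ◇s)) requires □s ∧ ◇◇(s ∧ ◇s) at some successor in {u, v, w, x, y, z}.
    □s ∧ ◇◇(s ∧ ◇s) holds at x, so ◇(□s ∧ ◇◇(s ∧ ◇s)) is true at v.
      At x: □s is true, ◇◇(s ∧ ◇s) is true, so □s ∧ ◇◇(s ∧ ◇s) is true.
Satisfying worlds: {v, x, z}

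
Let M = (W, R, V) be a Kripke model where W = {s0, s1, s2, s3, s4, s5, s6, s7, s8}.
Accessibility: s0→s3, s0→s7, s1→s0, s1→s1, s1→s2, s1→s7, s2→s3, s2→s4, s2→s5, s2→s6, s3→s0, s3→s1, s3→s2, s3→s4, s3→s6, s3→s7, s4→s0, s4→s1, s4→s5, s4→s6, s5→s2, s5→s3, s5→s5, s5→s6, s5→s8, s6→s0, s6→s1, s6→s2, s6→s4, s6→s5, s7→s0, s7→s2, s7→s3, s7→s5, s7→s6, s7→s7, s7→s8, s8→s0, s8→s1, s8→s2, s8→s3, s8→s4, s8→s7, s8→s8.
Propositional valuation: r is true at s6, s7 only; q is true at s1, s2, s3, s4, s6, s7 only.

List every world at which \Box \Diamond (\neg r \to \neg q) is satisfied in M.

s0, s1, s2, s3, s4, s5, s6, s7, s8

Recall that \Box ψ holds at a world iff ψ holds at every accessible world, and \Diamond ψ holds iff ψ holds at some accessible world.
Let φ = \Box \Diamond (\neg r \to \neg q). Evaluate φ at each world:
  s0 (successors {s3, s7}): φ is true.
  s1 (successors {s0, s1, s2, s7}): φ is true.
  s2 (successors {s3, s4, s5, s6}): φ is true.
  s3 (successors {s0, s1, s2, s4, s6, s7}): φ is true.
  s4 (successors {s0, s1, s5, s6}): φ is true.
  s5 (successors {s2, s3, s5, s6, s8}): φ is true.
  s6 (successors {s0, s1, s2, s4, s5}): φ is true.
  s7 (successors {s0, s2, s3, s5, s6, s7, s8}): φ is true.
  s8 (successors {s0, s1, s2, s3, s4, s7, s8}): φ is true.
For instance, at s3:
  At s3: \Box \Diamond (\neg r \to \neg q) requires \Diamond (\neg r \to \neg q) at every successor {s0, s1, s2, s4, s6, s7}.
    At s0: \Diamond (\neg r \to \neg q) is true.
    At s1: \Diamond (\neg r \to \neg q) is true.
    At s2: \Diamond (\neg r \to \neg q) is true.
    At s4: \Diamond (\neg r \to \neg q) is true.
    At s6: \Diamond (\neg r \to \neg q) is true.
    At s7: \Diamond (\neg r \to \neg q) is true.
  So \Box \Diamond (\neg r \to \neg q) is true at s3.
Satisfying worlds: {s0, s1, s2, s3, s4, s5, s6, s7, s8}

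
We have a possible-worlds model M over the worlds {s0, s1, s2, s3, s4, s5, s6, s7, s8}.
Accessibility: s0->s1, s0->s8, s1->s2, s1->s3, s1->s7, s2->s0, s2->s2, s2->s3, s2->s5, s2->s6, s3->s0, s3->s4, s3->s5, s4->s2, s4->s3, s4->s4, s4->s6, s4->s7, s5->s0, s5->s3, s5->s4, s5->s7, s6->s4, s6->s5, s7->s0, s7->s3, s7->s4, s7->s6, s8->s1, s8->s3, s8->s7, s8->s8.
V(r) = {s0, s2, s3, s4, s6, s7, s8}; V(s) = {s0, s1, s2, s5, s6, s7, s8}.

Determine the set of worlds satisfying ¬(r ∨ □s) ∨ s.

s0, s1, s2, s5, s6, s7, s8

Let φ = ¬(r ∨ □s) ∨ s. Evaluate φ at each world:
  s0 (successors {s1, s8}): φ is true.
  s1 (successors {s2, s3, s7}): φ is true.
  s2 (successors {s0, s2, s3, s5, s6}): φ is true.
  s3 (successors {s0, s4, s5}): φ is false.
  s4 (successors {s2, s3, s4, s6, s7}): φ is false.
  s5 (successors {s0, s3, s4, s7}): φ is true.
  s6 (successors {s4, s5}): φ is true.
  s7 (successors {s0, s3, s4, s6}): φ is true.
  s8 (successors {s1, s3, s7, s8}): φ is true.
For instance, at s1:
  At s1: ¬(r ∨ □s) is true, s is true, so ¬(r ∨ □s) ∨ s is true.
    At s1: r ∨ □s is false, so ¬(r ∨ □s) is true.
      At s1: r is false, □s is false, so r ∨ □s is false.
Satisfying worlds: {s0, s1, s2, s5, s6, s7, s8}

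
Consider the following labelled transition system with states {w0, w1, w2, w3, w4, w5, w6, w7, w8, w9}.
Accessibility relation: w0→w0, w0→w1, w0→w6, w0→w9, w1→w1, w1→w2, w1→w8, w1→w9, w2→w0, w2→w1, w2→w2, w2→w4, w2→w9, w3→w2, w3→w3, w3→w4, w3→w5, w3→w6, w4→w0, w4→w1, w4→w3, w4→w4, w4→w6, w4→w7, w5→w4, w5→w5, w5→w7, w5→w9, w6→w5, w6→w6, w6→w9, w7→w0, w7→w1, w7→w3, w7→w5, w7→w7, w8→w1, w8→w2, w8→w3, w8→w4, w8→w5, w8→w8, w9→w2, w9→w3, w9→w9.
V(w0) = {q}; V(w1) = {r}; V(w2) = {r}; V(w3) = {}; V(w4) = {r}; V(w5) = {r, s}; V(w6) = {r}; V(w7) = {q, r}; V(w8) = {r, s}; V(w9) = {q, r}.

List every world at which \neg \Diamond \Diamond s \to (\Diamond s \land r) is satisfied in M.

w0, w1, w2, w3, w4, w5, w6, w7, w8, w9

Let φ = \neg \Diamond \Diamond s \to (\Diamond s \land r). Evaluate φ at each world:
  w0 (successors {w0, w1, w6, w9}): φ is true.
  w1 (successors {w1, w2, w8, w9}): φ is true.
  w2 (successors {w0, w1, w2, w4, w9}): φ is true.
  w3 (successors {w2, w3, w4, w5, w6}): φ is true.
  w4 (successors {w0, w1, w3, w4, w6, w7}): φ is true.
  w5 (successors {w4, w5, w7, w9}): φ is true.
  w6 (successors {w5, w6, w9}): φ is true.
  w7 (successors {w0, w1, w3, w5, w7}): φ is true.
  w8 (successors {w1, w2, w3, w4, w5, w8}): φ is true.
  w9 (successors {w2, w3, w9}): φ is true.
For instance, at w9:
  At w9: \neg \Diamond \Diamond s is false, \Diamond s \land r is false, so \neg \Diamond \Diamond s \to (\Diamond s \land r) is true.
    At w9: \Diamond \Diamond s is true, so \neg \Diamond \Diamond s is false.
      At w9: \Diamond \Diamond s requires \Diamond s at some successor in {w2, w3, w9}.
        \Diamond s holds at w3, so \Diamond \Diamond s is true at w9.
    At w9: \Diamond s is false, r is true, so \Diamond s \land r is false.
      At w9: \Diamond s requires s at some successor in {w2, w3, w9}.
        At w2: s is false.
        At w3: s is false.
        At w9: s is false.
      So \Diamond s is false at w9.
Satisfying worlds: {w0, w1, w2, w3, w4, w5, w6, w7, w8, w9}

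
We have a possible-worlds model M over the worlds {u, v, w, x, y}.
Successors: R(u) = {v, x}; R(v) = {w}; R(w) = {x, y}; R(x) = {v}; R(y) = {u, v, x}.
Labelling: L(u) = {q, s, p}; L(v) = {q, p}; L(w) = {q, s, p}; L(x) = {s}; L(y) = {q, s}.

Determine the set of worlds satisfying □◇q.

u, v, w, x, y

Let φ = □◇q. Evaluate φ at each world:
  u (successors {v, x}): φ is true.
  v (successors {w}): φ is true.
  w (successors {x, y}): φ is true.
  x (successors {v}): φ is true.
  y (successors {u, v, x}): φ is true.
For instance, at u:
  At u: □◇q requires ◇q at every successor {v, x}.
      At v: ◇q requires q at some successor in {w}.
        q holds at w, so ◇q is true at v.
      At x: ◇q requires q at some successor in {v}.
        q holds at v, so ◇q is true at x.
  So □◇q is true at u.
Satisfying worlds: {u, v, w, x, y}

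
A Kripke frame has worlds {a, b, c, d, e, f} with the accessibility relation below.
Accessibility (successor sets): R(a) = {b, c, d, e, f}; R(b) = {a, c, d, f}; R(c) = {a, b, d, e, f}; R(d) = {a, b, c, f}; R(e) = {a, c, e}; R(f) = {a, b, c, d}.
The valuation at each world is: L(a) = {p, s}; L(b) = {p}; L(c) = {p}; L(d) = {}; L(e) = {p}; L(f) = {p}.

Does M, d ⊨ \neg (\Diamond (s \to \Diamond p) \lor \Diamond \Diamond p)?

At d: \Diamond (s \to \Diamond p) \lor \Diamond \Diamond p is true, so \neg (\Diamond (s \to \Diamond p) \lor \Diamond \Diamond p) is false.
  At d: \Diamond (s \to \Diamond p) is true, \Diamond \Diamond p is true, so \Diamond (s \to \Diamond p) \lor \Diamond \Diamond p is true.
    At d: \Diamond (s \to \Diamond p) requires s \to \Diamond p at some successor in {a, b, c, f}.
      s \to \Diamond p holds at a, so \Diamond (s \to \Diamond p) is true at d.
    At d: \Diamond \Diamond p requires \Diamond p at some successor in {a, b, c, f}.
      \Diamond p holds at a, so \Diamond \Diamond p is true at d.

No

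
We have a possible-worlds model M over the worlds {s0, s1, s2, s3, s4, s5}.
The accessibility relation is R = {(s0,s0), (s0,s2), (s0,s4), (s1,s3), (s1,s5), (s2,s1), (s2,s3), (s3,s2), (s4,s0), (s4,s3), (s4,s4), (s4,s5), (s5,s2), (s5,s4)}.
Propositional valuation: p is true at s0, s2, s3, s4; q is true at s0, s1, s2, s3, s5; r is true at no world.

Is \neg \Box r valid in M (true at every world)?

Yes

Recall that \Box ψ holds at a world iff ψ holds at every accessible world, and \Diamond ψ holds iff ψ holds at some accessible world.
Let φ = \neg \Box r. Evaluate φ at each world:
  s0 (successors {s0, s2, s4}): φ is true.
  s1 (successors {s3, s5}): φ is true.
  s2 (successors {s1, s3}): φ is true.
  s3 (successors {s2}): φ is true.
  s4 (successors {s0, s3, s4, s5}): φ is true.
  s5 (successors {s2, s4}): φ is true.
For instance, at s3:
  At s3: \Box r is false, so \neg \Box r is true.
    At s3: \Box r requires r at every successor {s2}.
      r fails at s2, so \Box r is false at s3.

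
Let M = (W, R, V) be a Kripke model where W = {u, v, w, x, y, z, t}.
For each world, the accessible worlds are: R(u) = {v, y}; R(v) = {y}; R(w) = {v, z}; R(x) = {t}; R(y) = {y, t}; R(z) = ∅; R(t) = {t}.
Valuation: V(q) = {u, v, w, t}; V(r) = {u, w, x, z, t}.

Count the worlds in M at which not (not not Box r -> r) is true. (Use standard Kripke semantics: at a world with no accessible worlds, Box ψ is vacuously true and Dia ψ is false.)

Let φ = not (not not Box r -> r). Evaluate φ at each world:
  u (successors {v, y}): φ is false.
  v (successors {y}): φ is false.
  w (successors {v, z}): φ is false.
  x (successors {t}): φ is false.
  y (successors {y, t}): φ is false.
  z (successors ∅): φ is false.
  t (successors {t}): φ is false.
For instance, at w:
  At w: not not Box r -> r is true, so not (not not Box r -> r) is false.
    At w: not not Box r is false, r is true, so not not Box r -> r is true.
      At w: not Box r is true, so not not Box r is false.
Satisfying worlds: none.

0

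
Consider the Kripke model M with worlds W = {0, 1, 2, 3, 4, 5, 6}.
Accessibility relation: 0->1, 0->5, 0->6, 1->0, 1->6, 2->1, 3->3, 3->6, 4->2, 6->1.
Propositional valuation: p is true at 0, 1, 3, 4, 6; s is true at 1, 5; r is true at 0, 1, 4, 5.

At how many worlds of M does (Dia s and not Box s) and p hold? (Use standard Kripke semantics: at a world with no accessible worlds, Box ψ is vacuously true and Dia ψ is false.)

1

Let φ = (Dia s and not Box s) and p. Evaluate φ at each world:
  0 (successors {1, 5, 6}): φ is true.
  1 (successors {0, 6}): φ is false.
  2 (successors {1}): φ is false.
  3 (successors {3, 6}): φ is false.
  4 (successors {2}): φ is false.
  5 (successors ∅): φ is false.
  6 (successors {1}): φ is false.
For instance, at 3:
  At 3: Dia s and not Box s is false, p is true, so (Dia s and not Box s) and p is false.
    At 3: Dia s is false, not Box s is true, so Dia s and not Box s is false.
      At 3: Dia s requires s at some successor in {3, 6}.
        At 3: s is false.
        At 6: s is false.
      So Dia s is false at 3.
      At 3: Box s is false, so not Box s is true.
Satisfying worlds: {0}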